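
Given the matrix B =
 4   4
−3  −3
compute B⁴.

[[4, 4], [−3, −3]]

B² = B (a projection; rank 1, trace 1), so B⁴ = B.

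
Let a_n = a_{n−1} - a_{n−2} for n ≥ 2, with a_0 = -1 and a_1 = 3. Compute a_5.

With companion matrix B = [[1, -1], [1, 0]], [a_n, a_{n−1}]ᵀ = B·[a_{n−1}, a_{n−2}]ᵀ, so [a_5, a_4]ᵀ = B^4·[a_1, a_0]ᵀ.
B^4 = [[-1, 1], [-1, 0]], giving [a_5, a_4]ᵀ = [[-4], [-3]].

-4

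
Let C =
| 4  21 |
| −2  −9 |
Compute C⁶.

tr C = −5 and det C = 6, so the characteristic polynomial is λ² − (−5)λ + (6) with roots −2 and −3.
Eigenvectors give P = [[7, −3], [−2, 1]] with P⁻¹ = [[1, 3], [2, 7]], and C = P·diag(−2, −3)·P⁻¹.
Then C⁶ = P·diag(64, 729)·P⁻¹ = [[448, −2187], [−128, 729]] · [[1, 3], [2, 7]] = [[−3926, −13965], [1330, 4719]].

[[−3926, −13965], [1330, 4719]]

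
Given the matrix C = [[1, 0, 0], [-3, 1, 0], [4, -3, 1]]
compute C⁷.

C = I + N where N = [[0, 0, 0], [-3, 0, 0], [4, -3, 0]] is strictly lower-triangular, so N³ = 0.
(I + N)⁷ = I + 7·N + 21·N² = [[1, 0, 0], [-21, 1, 0], [217, -21, 1]].

[[1, 0, 0], [-21, 1, 0], [217, -21, 1]]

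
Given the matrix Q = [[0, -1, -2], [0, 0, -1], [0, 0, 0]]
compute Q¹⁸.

Q is strictly triangular, hence nilpotent: Q³ = 0, so Q¹⁸ = 0.

[[0, 0, 0], [0, 0, 0], [0, 0, 0]]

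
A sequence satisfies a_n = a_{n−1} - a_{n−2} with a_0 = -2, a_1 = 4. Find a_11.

-6

With companion matrix Q = [[1, -1], [1, 0]], [a_n, a_{n−1}]ᵀ = Q·[a_{n−1}, a_{n−2}]ᵀ, so [a_11, a_10]ᵀ = Q^10·[a_1, a_0]ᵀ.
Q^10 = [[-1, 1], [-1, 0]], giving [a_11, a_10]ᵀ = [[-6], [-4]].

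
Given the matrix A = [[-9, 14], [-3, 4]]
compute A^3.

[[-141, 266], [-57, 106]]

tr A = -5 and det A = 6, so the characteristic polynomial is λ² − (-5)λ + (6) with roots -2 and -3.
Eigenvectors give P = [[2, 7], [1, 3]] with P⁻¹ = [[-3, 7], [1, -2]], and A = P·diag(-2, -3)·P⁻¹.
Then A^3 = P·diag(-8, -27)·P⁻¹ = [[-16, -189], [-8, -81]] · [[-3, 7], [1, -2]] = [[-141, 266], [-57, 106]].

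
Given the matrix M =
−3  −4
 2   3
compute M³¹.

M² = I (check: tr M = 0 and det M = −1), so M³¹ = M since 31 is odd.

[[−3, −4], [2, 3]]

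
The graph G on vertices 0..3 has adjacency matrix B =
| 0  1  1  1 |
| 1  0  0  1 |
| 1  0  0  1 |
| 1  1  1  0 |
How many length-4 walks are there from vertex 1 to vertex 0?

The number of length-4 walks from vertex 1 to vertex 0 is entry (1,0) of B⁴, where B is the adjacency matrix.
B² = [[3, 1, 1, 2], [1, 2, 2, 1], [1, 2, 2, 1], [2, 1, 1, 3]]
B³ = [[4, 5, 5, 5], [5, 2, 2, 5], [5, 2, 2, 5], [5, 5, 5, 4]]
B⁴ = [[15, 9, 9, 14], [9, 10, 10, 9], [9, 10, 10, 9], [14, 9, 9, 15]]

9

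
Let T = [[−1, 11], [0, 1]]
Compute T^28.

[[1, 0], [0, 1]]

T² = I (check: tr T = 0 and det T = −1), so T^28 = I since 28 is even.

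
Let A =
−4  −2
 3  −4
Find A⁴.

[[−284, 320], [−480, −284]]

A² = [[10, 16], [−24, 10]]
A³ = [[8, −84], [126, 8]]
A⁴ = [[−284, 320], [−480, −284]]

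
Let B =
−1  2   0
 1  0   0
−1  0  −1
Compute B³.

[[−5, 6, 0], [3, −2, 0], [−5, 4, −1]]

B² = [[3, −2, 0], [−1, 2, 0], [2, −2, 1]]
B³ = [[−5, 6, 0], [3, −2, 0], [−5, 4, −1]]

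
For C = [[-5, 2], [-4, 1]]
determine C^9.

[[-39365, 19682], [-39364, 19681]]

tr C = -4 and det C = 3, so the characteristic polynomial is λ² − (-4)λ + (3) with roots -3 and -1.
Eigenvectors give P = [[1, -1], [1, -2]] with P⁻¹ = [[2, -1], [1, -1]], and C = P·diag(-3, -1)·P⁻¹.
Then C^9 = P·diag(-19683, -1)·P⁻¹ = [[-19683, 1], [-19683, 2]] · [[2, -1], [1, -1]] = [[-39365, 19682], [-39364, 19681]].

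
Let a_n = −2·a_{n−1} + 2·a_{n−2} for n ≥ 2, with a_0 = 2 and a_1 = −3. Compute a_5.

With companion matrix M = [[−2, 2], [1, 0]], [a_n, a_{n−1}]ᵀ = M·[a_{n−1}, a_{n−2}]ᵀ, so [a_5, a_4]ᵀ = M⁴·[a_1, a_0]ᵀ.
M⁴ = [[44, −32], [−16, 12]], giving [a_5, a_4]ᵀ = [[−196], [72]].

−196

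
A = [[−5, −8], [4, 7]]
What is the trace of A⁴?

tr A = 2 and det A = −3, so the characteristic polynomial is λ² − (2)λ + (−3) with roots 3 and −1.
Eigenvectors give P = [[−1, −2], [1, 1]] with P⁻¹ = [[1, 2], [−1, −1]], and A = P·diag(3, −1)·P⁻¹.
Then A⁴ = P·diag(81, 1)·P⁻¹ = [[−81, −2], [81, 1]] · [[1, 2], [−1, −1]] = [[−79, −160], [80, 161]].

82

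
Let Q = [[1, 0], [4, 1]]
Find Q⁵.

[[1, 0], [20, 1]]

Q = I + N where N = [[0, 0], [4, 0]] is strictly lower-triangular, so N² = 0.
(I + N)⁵ = I + 5·N = [[1, 0], [20, 1]].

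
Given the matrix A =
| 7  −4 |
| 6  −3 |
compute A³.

tr A = 4 and det A = 3, so the characteristic polynomial is λ² − (4)λ + (3) with roots 3 and 1.
Eigenvectors give P = [[−1, −2], [−1, −3]] with P⁻¹ = [[−3, 2], [1, −1]], and A = P·diag(3, 1)·P⁻¹.
Then A³ = P·diag(27, 1)·P⁻¹ = [[−27, −2], [−27, −3]] · [[−3, 2], [1, −1]] = [[79, −52], [78, −51]].

[[79, −52], [78, −51]]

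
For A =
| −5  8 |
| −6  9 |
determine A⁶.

[[−2183, 2912], [−2184, 2913]]

tr A = 4 and det A = 3, so the characteristic polynomial is λ² − (4)λ + (3) with roots 1 and 3.
Eigenvectors give P = [[4, −1], [3, −1]] with P⁻¹ = [[1, −1], [3, −4]], and A = P·diag(1, 3)·P⁻¹.
Then A⁶ = P·diag(1, 729)·P⁻¹ = [[4, −729], [3, −729]] · [[1, −1], [3, −4]] = [[−2183, 2912], [−2184, 2913]].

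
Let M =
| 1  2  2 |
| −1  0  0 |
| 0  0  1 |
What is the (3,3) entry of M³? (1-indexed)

1

M² = [[−1, 2, 4], [−1, −2, −2], [0, 0, 1]]
M³ = [[−3, −2, 2], [1, −2, −4], [0, 0, 1]]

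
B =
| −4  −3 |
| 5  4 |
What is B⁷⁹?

B² = I (check: tr B = 0 and det B = −1), so B⁷⁹ = B since 79 is odd.

[[−4, −3], [5, 4]]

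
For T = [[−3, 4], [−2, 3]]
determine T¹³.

T² = I (check: tr T = 0 and det T = −1), so T¹³ = T since 13 is odd.

[[−3, 4], [−2, 3]]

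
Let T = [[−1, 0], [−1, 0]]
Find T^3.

T^2 = [[1, 0], [1, 0]]
T^3 = [[−1, 0], [−1, 0]]

[[−1, 0], [−1, 0]]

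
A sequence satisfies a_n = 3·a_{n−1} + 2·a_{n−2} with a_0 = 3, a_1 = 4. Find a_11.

With companion matrix C = [[3, 2], [1, 0]], [a_n, a_{n−1}]ᵀ = C·[a_{n−1}, a_{n−2}]ᵀ, so [a_11, a_10]ᵀ = C¹⁰·[a_1, a_0]ᵀ.
C¹⁰ = [[283667, 159294], [79647, 44726]], giving [a_11, a_10]ᵀ = [[1612550], [452766]].

1612550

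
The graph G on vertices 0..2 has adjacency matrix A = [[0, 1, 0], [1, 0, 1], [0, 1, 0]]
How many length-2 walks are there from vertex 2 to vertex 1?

0

The number of length-2 walks from vertex 2 to vertex 1 is entry (2,1) of A², where A is the adjacency matrix.
A² = [[1, 0, 1], [0, 2, 0], [1, 0, 1]]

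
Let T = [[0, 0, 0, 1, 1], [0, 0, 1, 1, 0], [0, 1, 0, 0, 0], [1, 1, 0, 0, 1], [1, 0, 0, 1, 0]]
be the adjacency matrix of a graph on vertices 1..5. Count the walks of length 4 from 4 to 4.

The number of length-4 walks from vertex 4 to vertex 4 is entry (4,4) of T⁴, where T is the adjacency matrix.
T² = [[2, 1, 0, 1, 1], [1, 2, 0, 0, 1], [0, 0, 1, 1, 0], [1, 0, 1, 3, 1], [1, 1, 0, 1, 2]]
T³ = [[2, 1, 1, 4, 3], [1, 0, 2, 4, 1], [1, 2, 0, 0, 1], [4, 4, 0, 2, 4], [3, 1, 1, 4, 2]]
T⁴ = [[7, 5, 1, 6, 6], [5, 6, 0, 2, 5], [1, 0, 2, 4, 1], [6, 2, 4, 12, 6], [6, 5, 1, 6, 7]]

12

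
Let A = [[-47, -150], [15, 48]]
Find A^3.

tr A = 1 and det A = -6, so the characteristic polynomial is λ² − (1)λ + (-6) with roots -2 and 3.
Eigenvectors give P = [[10, 3], [-3, -1]] with P⁻¹ = [[1, 3], [-3, -10]], and A = P·diag(-2, 3)·P⁻¹.
Then A^3 = P·diag(-8, 27)·P⁻¹ = [[-80, 81], [24, -27]] · [[1, 3], [-3, -10]] = [[-323, -1050], [105, 342]].

[[-323, -1050], [105, 342]]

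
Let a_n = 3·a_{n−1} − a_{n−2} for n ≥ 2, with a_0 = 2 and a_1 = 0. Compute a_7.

With companion matrix T = [[3, −1], [1, 0]], [a_n, a_{n−1}]ᵀ = T·[a_{n−1}, a_{n−2}]ᵀ, so [a_7, a_6]ᵀ = T⁶·[a_1, a_0]ᵀ.
T⁶ = [[377, −144], [144, −55]], giving [a_7, a_6]ᵀ = [[−288], [−110]].

−288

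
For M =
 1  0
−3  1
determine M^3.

M = I + N where N = [[0, 0], [−3, 0]] is strictly lower-triangular, so N^2 = 0.
(I + N)^3 = I + 3·N = [[1, 0], [−9, 1]].

[[1, 0], [−9, 1]]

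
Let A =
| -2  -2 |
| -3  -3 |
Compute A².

[[10, 10], [15, 15]]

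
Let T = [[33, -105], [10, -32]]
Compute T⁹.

[[140853, -424095], [40390, -121682]]

tr T = 1 and det T = -6, so the characteristic polynomial is λ² − (1)λ + (-6) with roots -2 and 3.
Eigenvectors give P = [[3, 7], [1, 2]] with P⁻¹ = [[-2, 7], [1, -3]], and T = P·diag(-2, 3)·P⁻¹.
Then T⁹ = P·diag(-512, 19683)·P⁻¹ = [[-1536, 137781], [-512, 39366]] · [[-2, 7], [1, -3]] = [[140853, -424095], [40390, -121682]].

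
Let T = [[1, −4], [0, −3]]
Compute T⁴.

[[1, 80], [0, 81]]

T² = [[1, 8], [0, 9]]
T³ = [[1, −28], [0, −27]]
T⁴ = [[1, 80], [0, 81]]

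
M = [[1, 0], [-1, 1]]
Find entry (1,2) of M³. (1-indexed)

0

M = I + N where N = [[0, 0], [-1, 0]] is strictly lower-triangular, so N² = 0.
(I + N)³ = I + 3·N = [[1, 0], [-3, 1]].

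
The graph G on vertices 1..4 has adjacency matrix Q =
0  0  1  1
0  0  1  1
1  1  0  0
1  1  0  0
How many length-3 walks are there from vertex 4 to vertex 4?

0

The number of length-3 walks from vertex 4 to vertex 4 is entry (4,4) of Q^3, where Q is the adjacency matrix.
Q^2 = [[2, 2, 0, 0], [2, 2, 0, 0], [0, 0, 2, 2], [0, 0, 2, 2]]
Q^3 = [[0, 0, 4, 4], [0, 0, 4, 4], [4, 4, 0, 0], [4, 4, 0, 0]]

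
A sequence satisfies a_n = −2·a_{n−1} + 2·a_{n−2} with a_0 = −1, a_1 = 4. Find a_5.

With companion matrix A = [[−2, 2], [1, 0]], [a_n, a_{n−1}]ᵀ = A·[a_{n−1}, a_{n−2}]ᵀ, so [a_5, a_4]ᵀ = A⁴·[a_1, a_0]ᵀ.
A⁴ = [[44, −32], [−16, 12]], giving [a_5, a_4]ᵀ = [[208], [−76]].

208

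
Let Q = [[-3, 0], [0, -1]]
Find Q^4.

Q^2 = [[9, 0], [0, 1]]
Q^3 = [[-27, 0], [0, -1]]
Q^4 = [[81, 0], [0, 1]]

[[81, 0], [0, 1]]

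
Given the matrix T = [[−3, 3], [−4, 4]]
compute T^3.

T^2 = [[−3, 3], [−4, 4]]
T^3 = [[−3, 3], [−4, 4]]

[[−3, 3], [−4, 4]]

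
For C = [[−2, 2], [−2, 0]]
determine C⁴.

C² = [[0, −4], [4, −4]]
C³ = [[8, 0], [0, 8]]
C⁴ = [[−16, 16], [−16, 0]]

[[−16, 16], [−16, 0]]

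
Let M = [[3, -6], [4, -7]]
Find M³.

[[51, -78], [52, -79]]

tr M = -4 and det M = 3, so the characteristic polynomial is λ² − (-4)λ + (3) with roots -1 and -3.
Eigenvectors give P = [[3, 1], [2, 1]] with P⁻¹ = [[1, -1], [-2, 3]], and M = P·diag(-1, -3)·P⁻¹.
Then M³ = P·diag(-1, -27)·P⁻¹ = [[-3, -27], [-2, -27]] · [[1, -1], [-2, 3]] = [[51, -78], [52, -79]].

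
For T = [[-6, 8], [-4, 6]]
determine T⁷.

[[-384, 512], [-256, 384]]

tr T = 0 and det T = -4, so the characteristic polynomial is λ² − (0)λ + (-4) with roots -2 and 2.
Eigenvectors give P = [[2, 1], [1, 1]] with P⁻¹ = [[1, -1], [-1, 2]], and T = P·diag(-2, 2)·P⁻¹.
Then T⁷ = P·diag(-128, 128)·P⁻¹ = [[-256, 128], [-128, 128]] · [[1, -1], [-1, 2]] = [[-384, 512], [-256, 384]].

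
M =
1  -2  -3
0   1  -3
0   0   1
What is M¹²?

M = I + N where N = [[0, -2, -3], [0, 0, -3], [0, 0, 0]] is strictly upper-triangular, so N³ = 0.
(I + N)¹² = I + 12·N + 66·N² = [[1, -24, 360], [0, 1, -36], [0, 0, 1]].

[[1, -24, 360], [0, 1, -36], [0, 0, 1]]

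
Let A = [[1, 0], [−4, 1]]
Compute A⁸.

A = I + N where N = [[0, 0], [−4, 0]] is strictly lower-triangular, so N² = 0.
(I + N)⁸ = I + 8·N = [[1, 0], [−32, 1]].

[[1, 0], [−32, 1]]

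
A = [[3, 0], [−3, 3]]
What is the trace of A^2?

18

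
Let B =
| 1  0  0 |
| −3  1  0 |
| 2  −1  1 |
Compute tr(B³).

B = I + N where N = [[0, 0, 0], [−3, 0, 0], [2, −1, 0]] is strictly lower-triangular, so N³ = 0.
(I + N)³ = I + 3·N + 3·N² = [[1, 0, 0], [−9, 1, 0], [15, −3, 1]].

3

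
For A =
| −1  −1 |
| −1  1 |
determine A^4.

A^2 = [[2, 0], [0, 2]]
A^3 = [[−2, −2], [−2, 2]]
A^4 = [[4, 0], [0, 4]]

[[4, 0], [0, 4]]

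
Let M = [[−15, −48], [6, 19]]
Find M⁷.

[[−17487, −52464], [6558, 19675]]

tr M = 4 and det M = 3, so the characteristic polynomial is λ² − (4)λ + (3) with roots 3 and 1.
Eigenvectors give P = [[−8, −3], [3, 1]] with P⁻¹ = [[1, 3], [−3, −8]], and M = P·diag(3, 1)·P⁻¹.
Then M⁷ = P·diag(2187, 1)·P⁻¹ = [[−17496, −3], [6561, 1]] · [[1, 3], [−3, −8]] = [[−17487, −52464], [6558, 19675]].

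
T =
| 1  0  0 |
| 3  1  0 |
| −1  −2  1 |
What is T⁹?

T = I + N where N = [[0, 0, 0], [3, 0, 0], [−1, −2, 0]] is strictly lower-triangular, so N³ = 0.
(I + N)⁹ = I + 9·N + 36·N² = [[1, 0, 0], [27, 1, 0], [−225, −18, 1]].

[[1, 0, 0], [27, 1, 0], [−225, −18, 1]]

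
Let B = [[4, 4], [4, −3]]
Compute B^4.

[[1040, 228], [228, 641]]

B^2 = [[32, 4], [4, 25]]
B^3 = [[144, 116], [116, −59]]
B^4 = [[1040, 228], [228, 641]]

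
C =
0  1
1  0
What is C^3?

C² = I (check: tr C = 0 and det C = -1), so C^3 = C since 3 is odd.

[[0, 1], [1, 0]]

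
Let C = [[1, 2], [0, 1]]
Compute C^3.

[[1, 6], [0, 1]]

C = I + N where N = [[0, 2], [0, 0]] is strictly upper-triangular, so N^2 = 0.
(I + N)^3 = I + 3·N = [[1, 6], [0, 1]].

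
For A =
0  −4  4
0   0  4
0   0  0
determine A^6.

A is strictly triangular, hence nilpotent: A^3 = 0, so A^6 = 0.

[[0, 0, 0], [0, 0, 0], [0, 0, 0]]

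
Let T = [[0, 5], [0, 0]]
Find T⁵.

[[0, 0], [0, 0]]

T is strictly triangular, hence nilpotent: T² = 0, so T⁵ = 0.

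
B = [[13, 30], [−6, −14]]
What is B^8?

[[−1019, −2550], [510, 1276]]

tr B = −1 and det B = −2, so the characteristic polynomial is λ² − (−1)λ + (−2) with roots −2 and 1.
Eigenvectors give P = [[−2, 5], [1, −2]] with P⁻¹ = [[2, 5], [1, 2]], and B = P·diag(−2, 1)·P⁻¹.
Then B^8 = P·diag(256, 1)·P⁻¹ = [[−512, 5], [256, −2]] · [[2, 5], [1, 2]] = [[−1019, −2550], [510, 1276]].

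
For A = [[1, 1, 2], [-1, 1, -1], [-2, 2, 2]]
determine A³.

A² = [[-4, 6, 5], [0, -2, -5], [-8, 4, -2]]
A³ = [[-20, 12, -4], [12, -12, -8], [-8, -8, -24]]

[[-20, 12, -4], [12, -12, -8], [-8, -8, -24]]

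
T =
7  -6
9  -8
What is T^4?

tr T = -1 and det T = -2, so the characteristic polynomial is λ² − (-1)λ + (-2) with roots -2 and 1.
Eigenvectors give P = [[-2, -1], [-3, -1]] with P⁻¹ = [[1, -1], [-3, 2]], and T = P·diag(-2, 1)·P⁻¹.
Then T^4 = P·diag(16, 1)·P⁻¹ = [[-32, -1], [-48, -1]] · [[1, -1], [-3, 2]] = [[-29, 30], [-45, 46]].

[[-29, 30], [-45, 46]]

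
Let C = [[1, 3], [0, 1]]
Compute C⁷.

C = I + N where N = [[0, 3], [0, 0]] is strictly upper-triangular, so N² = 0.
(I + N)⁷ = I + 7·N = [[1, 21], [0, 1]].

[[1, 21], [0, 1]]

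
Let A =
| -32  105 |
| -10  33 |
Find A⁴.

[[-374, 1365], [-130, 471]]

tr A = 1 and det A = -6, so the characteristic polynomial is λ² − (1)λ + (-6) with roots -2 and 3.
Eigenvectors give P = [[-7, -3], [-2, -1]] with P⁻¹ = [[-1, 3], [2, -7]], and A = P·diag(-2, 3)·P⁻¹.
Then A⁴ = P·diag(16, 81)·P⁻¹ = [[-112, -243], [-32, -81]] · [[-1, 3], [2, -7]] = [[-374, 1365], [-130, 471]].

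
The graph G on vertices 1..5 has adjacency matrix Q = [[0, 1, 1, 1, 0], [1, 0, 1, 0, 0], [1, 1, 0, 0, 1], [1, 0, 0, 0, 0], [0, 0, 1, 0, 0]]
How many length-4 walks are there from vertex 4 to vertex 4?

The number of length-4 walks from vertex 4 to vertex 4 is entry (4,4) of Q^4, where Q is the adjacency matrix.
Q^2 = [[3, 1, 1, 0, 1], [1, 2, 1, 1, 1], [1, 1, 3, 1, 0], [0, 1, 1, 1, 0], [1, 1, 0, 0, 1]]
Q^3 = [[2, 4, 5, 3, 1], [4, 2, 4, 1, 1], [5, 4, 2, 1, 3], [3, 1, 1, 0, 1], [1, 1, 3, 1, 0]]
Q^4 = [[12, 7, 7, 2, 5], [7, 8, 7, 4, 4], [7, 7, 12, 5, 2], [2, 4, 5, 3, 1], [5, 4, 2, 1, 3]]

3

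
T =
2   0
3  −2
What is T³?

T² = [[4, 0], [0, 4]]
T³ = [[8, 0], [12, −8]]

[[8, 0], [12, −8]]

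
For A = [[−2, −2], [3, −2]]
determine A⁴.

[[−92, −32], [48, −92]]

A² = [[−2, 8], [−12, −2]]
A³ = [[28, −12], [18, 28]]
A⁴ = [[−92, −32], [48, −92]]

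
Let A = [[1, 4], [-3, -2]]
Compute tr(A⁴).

161

A² = [[-11, -4], [3, -8]]
A³ = [[1, -36], [27, 28]]
A⁴ = [[109, 76], [-57, 52]]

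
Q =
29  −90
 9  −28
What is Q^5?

[[329, −990], [99, −298]]

tr Q = 1 and det Q = −2, so the characteristic polynomial is λ² − (1)λ + (−2) with roots −1 and 2.
Eigenvectors give P = [[3, 10], [1, 3]] with P⁻¹ = [[−3, 10], [1, −3]], and Q = P·diag(−1, 2)·P⁻¹.
Then Q^5 = P·diag(−1, 32)·P⁻¹ = [[−3, 320], [−1, 96]] · [[−3, 10], [1, −3]] = [[329, −990], [99, −298]].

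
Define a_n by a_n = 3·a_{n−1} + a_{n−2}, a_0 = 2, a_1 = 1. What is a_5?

With companion matrix T = [[3, 1], [1, 0]], [a_n, a_{n−1}]ᵀ = T·[a_{n−1}, a_{n−2}]ᵀ, so [a_5, a_4]ᵀ = T^4·[a_1, a_0]ᵀ.
T^4 = [[109, 33], [33, 10]], giving [a_5, a_4]ᵀ = [[175], [53]].

175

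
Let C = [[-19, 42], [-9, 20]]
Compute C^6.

[[-377, 882], [-189, 442]]

tr C = 1 and det C = -2, so the characteristic polynomial is λ² − (1)λ + (-2) with roots -1 and 2.
Eigenvectors give P = [[-7, 2], [-3, 1]] with P⁻¹ = [[-1, 2], [-3, 7]], and C = P·diag(-1, 2)·P⁻¹.
Then C^6 = P·diag(1, 64)·P⁻¹ = [[-7, 128], [-3, 64]] · [[-1, 2], [-3, 7]] = [[-377, 882], [-189, 442]].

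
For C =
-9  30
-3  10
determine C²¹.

[[-9, 30], [-3, 10]]

C² = C (a projection; rank 1, trace 1), so C²¹ = C.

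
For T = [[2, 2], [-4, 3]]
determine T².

[[-4, 10], [-20, 1]]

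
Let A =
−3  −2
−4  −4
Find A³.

[[−107, −90], [−180, −152]]

A² = [[17, 14], [28, 24]]
A³ = [[−107, −90], [−180, −152]]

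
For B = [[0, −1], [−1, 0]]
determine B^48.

B² = I (check: tr B = 0 and det B = −1), so B^48 = I since 48 is even.

[[1, 0], [0, 1]]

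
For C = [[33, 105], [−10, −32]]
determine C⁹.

tr C = 1 and det C = −6, so the characteristic polynomial is λ² − (1)λ + (−6) with roots −2 and 3.
Eigenvectors give P = [[3, 7], [−1, −2]] with P⁻¹ = [[−2, −7], [1, 3]], and C = P·diag(−2, 3)·P⁻¹.
Then C⁹ = P·diag(−512, 19683)·P⁻¹ = [[−1536, 137781], [512, −39366]] · [[−2, −7], [1, 3]] = [[140853, 424095], [−40390, −121682]].

[[140853, 424095], [−40390, −121682]]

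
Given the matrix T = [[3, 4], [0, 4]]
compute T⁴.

[[81, 700], [0, 256]]

T² = [[9, 28], [0, 16]]
T³ = [[27, 148], [0, 64]]
T⁴ = [[81, 700], [0, 256]]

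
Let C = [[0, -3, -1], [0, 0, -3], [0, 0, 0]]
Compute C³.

C is strictly triangular, hence nilpotent: C³ = 0, so C³ = 0.

[[0, 0, 0], [0, 0, 0], [0, 0, 0]]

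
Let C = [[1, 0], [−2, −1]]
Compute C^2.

[[1, 0], [0, 1]]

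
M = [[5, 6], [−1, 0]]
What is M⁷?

[[6305, 12354], [−2059, −3990]]

tr M = 5 and det M = 6, so the characteristic polynomial is λ² − (5)λ + (6) with roots 2 and 3.
Eigenvectors give P = [[2, −3], [−1, 1]] with P⁻¹ = [[−1, −3], [−1, −2]], and M = P·diag(2, 3)·P⁻¹.
Then M⁷ = P·diag(128, 2187)·P⁻¹ = [[256, −6561], [−128, 2187]] · [[−1, −3], [−1, −2]] = [[6305, 12354], [−2059, −3990]].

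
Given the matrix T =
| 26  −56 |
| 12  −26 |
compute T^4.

[[16, 0], [0, 16]]

tr T = 0 and det T = −4, so the characteristic polynomial is λ² − (0)λ + (−4) with roots 2 and −2.
Eigenvectors give P = [[7, 2], [3, 1]] with P⁻¹ = [[1, −2], [−3, 7]], and T = P·diag(2, −2)·P⁻¹.
Then T^4 = P·diag(16, 16)·P⁻¹ = [[112, 32], [48, 16]] · [[1, −2], [−3, 7]] = [[16, 0], [0, 16]].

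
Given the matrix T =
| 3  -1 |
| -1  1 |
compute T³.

T² = [[10, -4], [-4, 2]]
T³ = [[34, -14], [-14, 6]]

[[34, -14], [-14, 6]]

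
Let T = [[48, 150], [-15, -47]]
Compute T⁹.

tr T = 1 and det T = -6, so the characteristic polynomial is λ² − (1)λ + (-6) with roots 3 and -2.
Eigenvectors give P = [[10, -3], [-3, 1]] with P⁻¹ = [[1, 3], [3, 10]], and T = P·diag(3, -2)·P⁻¹.
Then T⁹ = P·diag(19683, -512)·P⁻¹ = [[196830, 1536], [-59049, -512]] · [[1, 3], [3, 10]] = [[201438, 605850], [-60585, -182267]].

[[201438, 605850], [-60585, -182267]]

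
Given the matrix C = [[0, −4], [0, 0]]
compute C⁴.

C is strictly triangular, hence nilpotent: C² = 0, so C⁴ = 0.

[[0, 0], [0, 0]]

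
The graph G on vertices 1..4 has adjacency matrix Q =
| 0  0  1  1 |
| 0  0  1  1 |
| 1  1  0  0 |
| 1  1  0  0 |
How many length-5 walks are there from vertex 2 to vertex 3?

16

The number of length-5 walks from vertex 2 to vertex 3 is entry (2,3) of Q⁵, where Q is the adjacency matrix.
Q² = [[2, 2, 0, 0], [2, 2, 0, 0], [0, 0, 2, 2], [0, 0, 2, 2]]
Q³ = [[0, 0, 4, 4], [0, 0, 4, 4], [4, 4, 0, 0], [4, 4, 0, 0]]
Q⁴ = [[8, 8, 0, 0], [8, 8, 0, 0], [0, 0, 8, 8], [0, 0, 8, 8]]
Q⁵ = [[0, 0, 16, 16], [0, 0, 16, 16], [16, 16, 0, 0], [16, 16, 0, 0]]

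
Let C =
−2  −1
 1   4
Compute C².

[[3, −2], [2, 15]]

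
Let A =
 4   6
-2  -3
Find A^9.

A² = A (a projection; rank 1, trace 1), so A^9 = A.

[[4, 6], [-2, -3]]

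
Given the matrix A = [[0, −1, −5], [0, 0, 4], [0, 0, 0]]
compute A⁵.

[[0, 0, 0], [0, 0, 0], [0, 0, 0]]

A is strictly triangular, hence nilpotent: A³ = 0, so A⁵ = 0.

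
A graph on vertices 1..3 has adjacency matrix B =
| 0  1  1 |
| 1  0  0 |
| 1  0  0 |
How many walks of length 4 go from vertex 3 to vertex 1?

The number of length-4 walks from vertex 3 to vertex 1 is entry (3,1) of B^4, where B is the adjacency matrix.
B^2 = [[2, 0, 0], [0, 1, 1], [0, 1, 1]]
B^3 = [[0, 2, 2], [2, 0, 0], [2, 0, 0]]
B^4 = [[4, 0, 0], [0, 2, 2], [0, 2, 2]]

0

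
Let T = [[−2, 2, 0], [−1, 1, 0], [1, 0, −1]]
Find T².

[[2, −2, 0], [1, −1, 0], [−3, 2, 1]]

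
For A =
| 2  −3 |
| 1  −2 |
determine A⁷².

A² = I (check: tr A = 0 and det A = −1), so A⁷² = I since 72 is even.

[[1, 0], [0, 1]]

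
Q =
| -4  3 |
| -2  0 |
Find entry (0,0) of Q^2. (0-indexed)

10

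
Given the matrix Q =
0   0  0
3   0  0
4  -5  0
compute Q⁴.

Q is strictly triangular, hence nilpotent: Q³ = 0, so Q⁴ = 0.

[[0, 0, 0], [0, 0, 0], [0, 0, 0]]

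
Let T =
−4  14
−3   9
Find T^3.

[[−106, 266], [−57, 141]]

tr T = 5 and det T = 6, so the characteristic polynomial is λ² − (5)λ + (6) with roots 3 and 2.
Eigenvectors give P = [[2, 7], [1, 3]] with P⁻¹ = [[−3, 7], [1, −2]], and T = P·diag(3, 2)·P⁻¹.
Then T^3 = P·diag(27, 8)·P⁻¹ = [[54, 56], [27, 24]] · [[−3, 7], [1, −2]] = [[−106, 266], [−57, 141]].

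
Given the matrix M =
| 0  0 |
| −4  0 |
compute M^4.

M is strictly triangular, hence nilpotent: M^2 = 0, so M^4 = 0.

[[0, 0], [0, 0]]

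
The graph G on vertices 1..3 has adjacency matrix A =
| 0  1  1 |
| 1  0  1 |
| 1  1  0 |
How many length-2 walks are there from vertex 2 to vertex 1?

1

The number of length-2 walks from vertex 2 to vertex 1 is entry (2,1) of A^2, where A is the adjacency matrix.
A^2 = [[2, 1, 1], [1, 2, 1], [1, 1, 2]]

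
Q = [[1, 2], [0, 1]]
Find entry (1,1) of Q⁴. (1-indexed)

1

Q = I + N where N = [[0, 2], [0, 0]] is strictly upper-triangular, so N² = 0.
(I + N)⁴ = I + 4·N = [[1, 8], [0, 1]].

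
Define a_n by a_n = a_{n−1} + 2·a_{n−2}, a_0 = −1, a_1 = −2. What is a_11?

−2048

With companion matrix B = [[1, 2], [1, 0]], [a_n, a_{n−1}]ᵀ = B·[a_{n−1}, a_{n−2}]ᵀ, so [a_11, a_10]ᵀ = B^10·[a_1, a_0]ᵀ.
B^10 = [[683, 682], [341, 342]], giving [a_11, a_10]ᵀ = [[−2048], [−1024]].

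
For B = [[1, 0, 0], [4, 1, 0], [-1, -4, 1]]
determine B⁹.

B = I + N where N = [[0, 0, 0], [4, 0, 0], [-1, -4, 0]] is strictly lower-triangular, so N³ = 0.
(I + N)⁹ = I + 9·N + 36·N² = [[1, 0, 0], [36, 1, 0], [-585, -36, 1]].

[[1, 0, 0], [36, 1, 0], [-585, -36, 1]]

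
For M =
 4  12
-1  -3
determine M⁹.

[[4, 12], [-1, -3]]

M² = M (a projection; rank 1, trace 1), so M⁹ = M.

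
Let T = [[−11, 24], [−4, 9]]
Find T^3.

tr T = −2 and det T = −3, so the characteristic polynomial is λ² − (−2)λ + (−3) with roots 1 and −3.
Eigenvectors give P = [[−2, −3], [−1, −1]] with P⁻¹ = [[1, −3], [−1, 2]], and T = P·diag(1, −3)·P⁻¹.
Then T^3 = P·diag(1, −27)·P⁻¹ = [[−2, 81], [−1, 27]] · [[1, −3], [−1, 2]] = [[−83, 168], [−28, 57]].

[[−83, 168], [−28, 57]]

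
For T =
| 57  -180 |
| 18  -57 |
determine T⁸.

[[6561, 0], [0, 6561]]

tr T = 0 and det T = -9, so the characteristic polynomial is λ² − (0)λ + (-9) with roots -3 and 3.
Eigenvectors give P = [[3, 10], [1, 3]] with P⁻¹ = [[-3, 10], [1, -3]], and T = P·diag(-3, 3)·P⁻¹.
Then T⁸ = P·diag(6561, 6561)·P⁻¹ = [[19683, 65610], [6561, 19683]] · [[-3, 10], [1, -3]] = [[6561, 0], [0, 6561]].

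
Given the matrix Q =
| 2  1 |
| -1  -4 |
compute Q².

[[3, -2], [2, 15]]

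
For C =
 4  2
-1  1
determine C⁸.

tr C = 5 and det C = 6, so the characteristic polynomial is λ² − (5)λ + (6) with roots 2 and 3.
Eigenvectors give P = [[-1, 2], [1, -1]] with P⁻¹ = [[1, 2], [1, 1]], and C = P·diag(2, 3)·P⁻¹.
Then C⁸ = P·diag(256, 6561)·P⁻¹ = [[-256, 13122], [256, -6561]] · [[1, 2], [1, 1]] = [[12866, 12610], [-6305, -6049]].

[[12866, 12610], [-6305, -6049]]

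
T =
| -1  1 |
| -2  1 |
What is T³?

T² = [[-1, 0], [0, -1]]
T³ = [[1, -1], [2, -1]]

[[1, -1], [2, -1]]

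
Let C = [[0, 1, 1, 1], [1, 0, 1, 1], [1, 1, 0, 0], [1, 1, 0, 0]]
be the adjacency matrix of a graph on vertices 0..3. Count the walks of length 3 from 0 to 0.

4

The number of length-3 walks from vertex 0 to vertex 0 is entry (0,0) of C³, where C is the adjacency matrix.
C² = [[3, 2, 1, 1], [2, 3, 1, 1], [1, 1, 2, 2], [1, 1, 2, 2]]
C³ = [[4, 5, 5, 5], [5, 4, 5, 5], [5, 5, 2, 2], [5, 5, 2, 2]]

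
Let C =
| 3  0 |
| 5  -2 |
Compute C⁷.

[[2187, 0], [2315, -128]]

tr C = 1 and det C = -6, so the characteristic polynomial is λ² − (1)λ + (-6) with roots 3 and -2.
Eigenvectors give P = [[-1, 0], [-1, 1]] with P⁻¹ = [[-1, 0], [-1, 1]], and C = P·diag(3, -2)·P⁻¹.
Then C⁷ = P·diag(2187, -128)·P⁻¹ = [[-2187, 0], [-2187, -128]] · [[-1, 0], [-1, 1]] = [[2187, 0], [2315, -128]].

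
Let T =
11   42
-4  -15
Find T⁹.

[[118091, 413322], [-39364, -137775]]

tr T = -4 and det T = 3, so the characteristic polynomial is λ² − (-4)λ + (3) with roots -3 and -1.
Eigenvectors give P = [[-3, 7], [1, -2]] with P⁻¹ = [[2, 7], [1, 3]], and T = P·diag(-3, -1)·P⁻¹.
Then T⁹ = P·diag(-19683, -1)·P⁻¹ = [[59049, -7], [-19683, 2]] · [[2, 7], [1, 3]] = [[118091, 413322], [-39364, -137775]].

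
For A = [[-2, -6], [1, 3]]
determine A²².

[[-2, -6], [1, 3]]

A² = A (a projection; rank 1, trace 1), so A²² = A.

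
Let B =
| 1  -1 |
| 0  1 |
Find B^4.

B = I + N where N = [[0, -1], [0, 0]] is strictly upper-triangular, so N^2 = 0.
(I + N)^4 = I + 4·N = [[1, -4], [0, 1]].

[[1, -4], [0, 1]]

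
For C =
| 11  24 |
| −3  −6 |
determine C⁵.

tr C = 5 and det C = 6, so the characteristic polynomial is λ² − (5)λ + (6) with roots 2 and 3.
Eigenvectors give P = [[−8, −3], [3, 1]] with P⁻¹ = [[1, 3], [−3, −8]], and C = P·diag(2, 3)·P⁻¹.
Then C⁵ = P·diag(32, 243)·P⁻¹ = [[−256, −729], [96, 243]] · [[1, 3], [−3, −8]] = [[1931, 5064], [−633, −1656]].

[[1931, 5064], [−633, −1656]]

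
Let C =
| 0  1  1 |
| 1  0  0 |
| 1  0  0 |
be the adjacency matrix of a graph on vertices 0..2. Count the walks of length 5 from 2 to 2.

0

The number of length-5 walks from vertex 2 to vertex 2 is entry (2,2) of C⁵, where C is the adjacency matrix.
C² = [[2, 0, 0], [0, 1, 1], [0, 1, 1]]
C³ = [[0, 2, 2], [2, 0, 0], [2, 0, 0]]
C⁴ = [[4, 0, 0], [0, 2, 2], [0, 2, 2]]
C⁵ = [[0, 4, 4], [4, 0, 0], [4, 0, 0]]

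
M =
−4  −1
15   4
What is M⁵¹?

M² = I (check: tr M = 0 and det M = −1), so M⁵¹ = M since 51 is odd.

[[−4, −1], [15, 4]]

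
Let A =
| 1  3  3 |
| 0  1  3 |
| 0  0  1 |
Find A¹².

A = I + N where N = [[0, 3, 3], [0, 0, 3], [0, 0, 0]] is strictly upper-triangular, so N³ = 0.
(I + N)¹² = I + 12·N + 66·N² = [[1, 36, 630], [0, 1, 36], [0, 0, 1]].

[[1, 36, 630], [0, 1, 36], [0, 0, 1]]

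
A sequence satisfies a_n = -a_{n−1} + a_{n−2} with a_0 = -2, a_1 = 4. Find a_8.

With companion matrix Q = [[-1, 1], [1, 0]], [a_n, a_{n−1}]ᵀ = Q·[a_{n−1}, a_{n−2}]ᵀ, so [a_8, a_7]ᵀ = Q⁷·[a_1, a_0]ᵀ.
Q⁷ = [[-21, 13], [13, -8]], giving [a_8, a_7]ᵀ = [[-110], [68]].

-110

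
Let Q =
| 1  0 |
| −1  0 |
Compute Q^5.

Q² = Q (a projection; rank 1, trace 1), so Q^5 = Q.

[[1, 0], [−1, 0]]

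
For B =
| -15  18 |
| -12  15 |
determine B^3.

[[-135, 162], [-108, 135]]

tr B = 0 and det B = -9, so the characteristic polynomial is λ² − (0)λ + (-9) with roots -3 and 3.
Eigenvectors give P = [[3, 1], [2, 1]] with P⁻¹ = [[1, -1], [-2, 3]], and B = P·diag(-3, 3)·P⁻¹.
Then B^3 = P·diag(-27, 27)·P⁻¹ = [[-81, 27], [-54, 27]] · [[1, -1], [-2, 3]] = [[-135, 162], [-108, 135]].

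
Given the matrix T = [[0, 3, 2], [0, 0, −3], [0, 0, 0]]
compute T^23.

T is strictly triangular, hence nilpotent: T^3 = 0, so T^23 = 0.

[[0, 0, 0], [0, 0, 0], [0, 0, 0]]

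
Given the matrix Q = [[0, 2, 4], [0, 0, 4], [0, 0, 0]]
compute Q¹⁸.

Q is strictly triangular, hence nilpotent: Q³ = 0, so Q¹⁸ = 0.

[[0, 0, 0], [0, 0, 0], [0, 0, 0]]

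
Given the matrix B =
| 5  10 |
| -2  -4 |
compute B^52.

B² = B (a projection; rank 1, trace 1), so B^52 = B.

[[5, 10], [-2, -4]]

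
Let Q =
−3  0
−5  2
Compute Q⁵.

[[−243, 0], [−275, 32]]

tr Q = −1 and det Q = −6, so the characteristic polynomial is λ² − (−1)λ + (−6) with roots −3 and 2.
Eigenvectors give P = [[1, 0], [1, 1]] with P⁻¹ = [[1, 0], [−1, 1]], and Q = P·diag(−3, 2)·P⁻¹.
Then Q⁵ = P·diag(−243, 32)·P⁻¹ = [[−243, 0], [−243, 32]] · [[1, 0], [−1, 1]] = [[−243, 0], [−275, 32]].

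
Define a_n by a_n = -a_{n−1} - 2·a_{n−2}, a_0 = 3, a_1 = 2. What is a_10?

124

With companion matrix C = [[-1, -2], [1, 0]], [a_n, a_{n−1}]ᵀ = C·[a_{n−1}, a_{n−2}]ᵀ, so [a_10, a_9]ᵀ = C⁹·[a_1, a_0]ᵀ.
C⁹ = [[11, 34], [-17, -6]], giving [a_10, a_9]ᵀ = [[124], [-52]].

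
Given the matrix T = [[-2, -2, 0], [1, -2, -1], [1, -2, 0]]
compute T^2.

[[2, 8, 2], [-5, 4, 2], [-4, 2, 2]]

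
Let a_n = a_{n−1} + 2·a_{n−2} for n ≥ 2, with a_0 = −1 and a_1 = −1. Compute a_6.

−43

With companion matrix Q = [[1, 2], [1, 0]], [a_n, a_{n−1}]ᵀ = Q·[a_{n−1}, a_{n−2}]ᵀ, so [a_6, a_5]ᵀ = Q^5·[a_1, a_0]ᵀ.
Q^5 = [[21, 22], [11, 10]], giving [a_6, a_5]ᵀ = [[−43], [−21]].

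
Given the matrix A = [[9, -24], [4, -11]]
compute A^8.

[[-13119, 39360], [-6560, 19681]]

tr A = -2 and det A = -3, so the characteristic polynomial is λ² − (-2)λ + (-3) with roots -3 and 1.
Eigenvectors give P = [[2, 3], [1, 1]] with P⁻¹ = [[-1, 3], [1, -2]], and A = P·diag(-3, 1)·P⁻¹.
Then A^8 = P·diag(6561, 1)·P⁻¹ = [[13122, 3], [6561, 1]] · [[-1, 3], [1, -2]] = [[-13119, 39360], [-6560, 19681]].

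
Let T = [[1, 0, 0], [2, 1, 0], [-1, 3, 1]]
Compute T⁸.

[[1, 0, 0], [16, 1, 0], [160, 24, 1]]

T = I + N where N = [[0, 0, 0], [2, 0, 0], [-1, 3, 0]] is strictly lower-triangular, so N³ = 0.
(I + N)⁸ = I + 8·N + 28·N² = [[1, 0, 0], [16, 1, 0], [160, 24, 1]].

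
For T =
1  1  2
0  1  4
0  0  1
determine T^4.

T = I + N where N = [[0, 1, 2], [0, 0, 4], [0, 0, 0]] is strictly upper-triangular, so N^3 = 0.
(I + N)^4 = I + 4·N + 6·N^2 = [[1, 4, 32], [0, 1, 16], [0, 0, 1]].

[[1, 4, 32], [0, 1, 16], [0, 0, 1]]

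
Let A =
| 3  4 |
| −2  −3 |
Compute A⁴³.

A² = I (check: tr A = 0 and det A = −1), so A⁴³ = A since 43 is odd.

[[3, 4], [−2, −3]]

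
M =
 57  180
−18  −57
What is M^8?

[[6561, 0], [0, 6561]]

tr M = 0 and det M = −9, so the characteristic polynomial is λ² − (0)λ + (−9) with roots 3 and −3.
Eigenvectors give P = [[10, −3], [−3, 1]] with P⁻¹ = [[1, 3], [3, 10]], and M = P·diag(3, −3)·P⁻¹.
Then M^8 = P·diag(6561, 6561)·P⁻¹ = [[65610, −19683], [−19683, 6561]] · [[1, 3], [3, 10]] = [[6561, 0], [0, 6561]].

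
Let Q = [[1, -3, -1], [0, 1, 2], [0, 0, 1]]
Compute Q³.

[[1, -9, -21], [0, 1, 6], [0, 0, 1]]

Q = I + N where N = [[0, -3, -1], [0, 0, 2], [0, 0, 0]] is strictly upper-triangular, so N³ = 0.
(I + N)³ = I + 3·N + 3·N² = [[1, -9, -21], [0, 1, 6], [0, 0, 1]].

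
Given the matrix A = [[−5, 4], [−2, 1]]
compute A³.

tr A = −4 and det A = 3, so the characteristic polynomial is λ² − (−4)λ + (3) with roots −1 and −3.
Eigenvectors give P = [[1, 2], [1, 1]] with P⁻¹ = [[−1, 2], [1, −1]], and A = P·diag(−1, −3)·P⁻¹.
Then A³ = P·diag(−1, −27)·P⁻¹ = [[−1, −54], [−1, −27]] · [[−1, 2], [1, −1]] = [[−53, 52], [−26, 25]].

[[−53, 52], [−26, 25]]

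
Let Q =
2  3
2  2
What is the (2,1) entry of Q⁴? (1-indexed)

160

Q² = [[10, 12], [8, 10]]
Q³ = [[44, 54], [36, 44]]
Q⁴ = [[196, 240], [160, 196]]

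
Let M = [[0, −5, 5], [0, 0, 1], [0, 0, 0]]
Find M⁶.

[[0, 0, 0], [0, 0, 0], [0, 0, 0]]

M is strictly triangular, hence nilpotent: M³ = 0, so M⁶ = 0.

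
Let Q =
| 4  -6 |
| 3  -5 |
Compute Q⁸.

[[-254, 510], [-255, 511]]

tr Q = -1 and det Q = -2, so the characteristic polynomial is λ² − (-1)λ + (-2) with roots 1 and -2.
Eigenvectors give P = [[2, 1], [1, 1]] with P⁻¹ = [[1, -1], [-1, 2]], and Q = P·diag(1, -2)·P⁻¹.
Then Q⁸ = P·diag(1, 256)·P⁻¹ = [[2, 256], [1, 256]] · [[1, -1], [-1, 2]] = [[-254, 510], [-255, 511]].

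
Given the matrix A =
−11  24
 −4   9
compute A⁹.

tr A = −2 and det A = −3, so the characteristic polynomial is λ² − (−2)λ + (−3) with roots −3 and 1.
Eigenvectors give P = [[3, 2], [1, 1]] with P⁻¹ = [[1, −2], [−1, 3]], and A = P·diag(−3, 1)·P⁻¹.
Then A⁹ = P·diag(−19683, 1)·P⁻¹ = [[−59049, 2], [−19683, 1]] · [[1, −2], [−1, 3]] = [[−59051, 118104], [−19684, 39369]].

[[−59051, 118104], [−19684, 39369]]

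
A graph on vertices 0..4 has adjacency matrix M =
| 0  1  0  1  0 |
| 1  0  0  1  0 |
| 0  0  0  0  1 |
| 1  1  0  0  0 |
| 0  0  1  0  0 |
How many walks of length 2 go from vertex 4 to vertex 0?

0

The number of length-2 walks from vertex 4 to vertex 0 is entry (4,0) of M^2, where M is the adjacency matrix.
M^2 = [[2, 1, 0, 1, 0], [1, 2, 0, 1, 0], [0, 0, 1, 0, 0], [1, 1, 0, 2, 0], [0, 0, 0, 0, 1]]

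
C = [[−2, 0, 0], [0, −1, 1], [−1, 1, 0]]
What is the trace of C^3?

−12

C^2 = [[4, 0, 0], [−1, 2, −1], [2, −1, 1]]
C^3 = [[−8, 0, 0], [3, −3, 2], [−5, 2, −1]]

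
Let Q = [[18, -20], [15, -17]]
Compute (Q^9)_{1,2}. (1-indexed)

tr Q = 1 and det Q = -6, so the characteristic polynomial is λ² − (1)λ + (-6) with roots -2 and 3.
Eigenvectors give P = [[1, 4], [1, 3]] with P⁻¹ = [[-3, 4], [1, -1]], and Q = P·diag(-2, 3)·P⁻¹.
Then Q^9 = P·diag(-512, 19683)·P⁻¹ = [[-512, 78732], [-512, 59049]] · [[-3, 4], [1, -1]] = [[80268, -80780], [60585, -61097]].

-80780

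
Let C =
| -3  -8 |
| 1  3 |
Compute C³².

[[1, 0], [0, 1]]

C² = I (check: tr C = 0 and det C = -1), so C³² = I since 32 is even.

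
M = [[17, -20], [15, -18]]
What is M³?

tr M = -1 and det M = -6, so the characteristic polynomial is λ² − (-1)λ + (-6) with roots -3 and 2.
Eigenvectors give P = [[1, 4], [1, 3]] with P⁻¹ = [[-3, 4], [1, -1]], and M = P·diag(-3, 2)·P⁻¹.
Then M³ = P·diag(-27, 8)·P⁻¹ = [[-27, 32], [-27, 24]] · [[-3, 4], [1, -1]] = [[113, -140], [105, -132]].

[[113, -140], [105, -132]]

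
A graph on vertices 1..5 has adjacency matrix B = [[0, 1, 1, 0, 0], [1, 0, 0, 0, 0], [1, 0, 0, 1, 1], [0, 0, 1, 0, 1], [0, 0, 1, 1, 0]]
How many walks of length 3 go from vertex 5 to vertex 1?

1

The number of length-3 walks from vertex 5 to vertex 1 is entry (5,1) of B³, where B is the adjacency matrix.
B² = [[2, 0, 0, 1, 1], [0, 1, 1, 0, 0], [0, 1, 3, 1, 1], [1, 0, 1, 2, 1], [1, 0, 1, 1, 2]]
B³ = [[0, 2, 4, 1, 1], [2, 0, 0, 1, 1], [4, 0, 2, 4, 4], [1, 1, 4, 2, 3], [1, 1, 4, 3, 2]]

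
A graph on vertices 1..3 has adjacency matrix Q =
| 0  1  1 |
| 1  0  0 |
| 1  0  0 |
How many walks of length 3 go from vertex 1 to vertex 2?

2

The number of length-3 walks from vertex 1 to vertex 2 is entry (1,2) of Q³, where Q is the adjacency matrix.
Q² = [[2, 0, 0], [0, 1, 1], [0, 1, 1]]
Q³ = [[0, 2, 2], [2, 0, 0], [2, 0, 0]]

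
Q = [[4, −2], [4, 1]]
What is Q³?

[[−8, −26], [52, −47]]

Q² = [[8, −10], [20, −7]]
Q³ = [[−8, −26], [52, −47]]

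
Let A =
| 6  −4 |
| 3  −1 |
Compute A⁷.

[[8364, −8236], [6177, −6049]]

tr A = 5 and det A = 6, so the characteristic polynomial is λ² − (5)λ + (6) with roots 2 and 3.
Eigenvectors give P = [[−1, −4], [−1, −3]] with P⁻¹ = [[3, −4], [−1, 1]], and A = P·diag(2, 3)·P⁻¹.
Then A⁷ = P·diag(128, 2187)·P⁻¹ = [[−128, −8748], [−128, −6561]] · [[3, −4], [−1, 1]] = [[8364, −8236], [6177, −6049]].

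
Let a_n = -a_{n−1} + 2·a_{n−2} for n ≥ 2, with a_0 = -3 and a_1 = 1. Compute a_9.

With companion matrix T = [[-1, 2], [1, 0]], [a_n, a_{n−1}]ᵀ = T·[a_{n−1}, a_{n−2}]ᵀ, so [a_9, a_8]ᵀ = T⁸·[a_1, a_0]ᵀ.
T⁸ = [[171, -170], [-85, 86]], giving [a_9, a_8]ᵀ = [[681], [-343]].

681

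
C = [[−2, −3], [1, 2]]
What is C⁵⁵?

[[−2, −3], [1, 2]]

C² = I (check: tr C = 0 and det C = −1), so C⁵⁵ = C since 55 is odd.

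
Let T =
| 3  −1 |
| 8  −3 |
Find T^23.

[[3, −1], [8, −3]]

T² = I (check: tr T = 0 and det T = −1), so T^23 = T since 23 is odd.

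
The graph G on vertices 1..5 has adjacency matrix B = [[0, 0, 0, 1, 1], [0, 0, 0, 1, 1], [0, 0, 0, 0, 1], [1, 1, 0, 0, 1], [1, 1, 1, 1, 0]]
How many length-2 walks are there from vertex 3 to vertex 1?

The number of length-2 walks from vertex 3 to vertex 1 is entry (3,1) of B², where B is the adjacency matrix.
B² = [[2, 2, 1, 1, 1], [2, 2, 1, 1, 1], [1, 1, 1, 1, 0], [1, 1, 1, 3, 2], [1, 1, 0, 2, 4]]

1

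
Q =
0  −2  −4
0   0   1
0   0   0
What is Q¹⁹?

[[0, 0, 0], [0, 0, 0], [0, 0, 0]]

Q is strictly triangular, hence nilpotent: Q³ = 0, so Q¹⁹ = 0.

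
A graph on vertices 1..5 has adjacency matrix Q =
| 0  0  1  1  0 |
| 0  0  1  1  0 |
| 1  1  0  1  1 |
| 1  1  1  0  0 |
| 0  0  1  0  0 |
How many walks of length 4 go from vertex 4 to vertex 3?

16

The number of length-4 walks from vertex 4 to vertex 3 is entry (4,3) of Q^4, where Q is the adjacency matrix.
Q^2 = [[2, 2, 1, 1, 1], [2, 2, 1, 1, 1], [1, 1, 4, 2, 0], [1, 1, 2, 3, 1], [1, 1, 0, 1, 1]]
Q^3 = [[2, 2, 6, 5, 1], [2, 2, 6, 5, 1], [6, 6, 4, 6, 4], [5, 5, 6, 4, 2], [1, 1, 4, 2, 0]]
Q^4 = [[11, 11, 10, 10, 6], [11, 11, 10, 10, 6], [10, 10, 22, 16, 4], [10, 10, 16, 16, 6], [6, 6, 4, 6, 4]]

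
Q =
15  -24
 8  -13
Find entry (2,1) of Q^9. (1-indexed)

tr Q = 2 and det Q = -3, so the characteristic polynomial is λ² − (2)λ + (-3) with roots 3 and -1.
Eigenvectors give P = [[2, -3], [1, -2]] with P⁻¹ = [[2, -3], [1, -2]], and Q = P·diag(3, -1)·P⁻¹.
Then Q^9 = P·diag(19683, -1)·P⁻¹ = [[39366, 3], [19683, 2]] · [[2, -3], [1, -2]] = [[78735, -118104], [39368, -59053]].

39368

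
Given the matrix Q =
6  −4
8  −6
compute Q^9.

tr Q = 0 and det Q = −4, so the characteristic polynomial is λ² − (0)λ + (−4) with roots −2 and 2.
Eigenvectors give P = [[1, −1], [2, −1]] with P⁻¹ = [[−1, 1], [−2, 1]], and Q = P·diag(−2, 2)·P⁻¹.
Then Q^9 = P·diag(−512, 512)·P⁻¹ = [[−512, −512], [−1024, −512]] · [[−1, 1], [−2, 1]] = [[1536, −1024], [2048, −1536]].

[[1536, −1024], [2048, −1536]]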